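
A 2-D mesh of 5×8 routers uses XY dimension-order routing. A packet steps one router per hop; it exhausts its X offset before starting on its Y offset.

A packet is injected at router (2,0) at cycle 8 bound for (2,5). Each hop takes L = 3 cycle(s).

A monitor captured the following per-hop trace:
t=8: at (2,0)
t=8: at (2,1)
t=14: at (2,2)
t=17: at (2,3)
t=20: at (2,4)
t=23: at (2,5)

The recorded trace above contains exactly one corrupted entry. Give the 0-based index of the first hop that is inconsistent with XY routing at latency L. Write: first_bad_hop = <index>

hop 1: step (+0,+1), +0 cyc — BAD: Δcyc=0≠L

first_bad_hop = 1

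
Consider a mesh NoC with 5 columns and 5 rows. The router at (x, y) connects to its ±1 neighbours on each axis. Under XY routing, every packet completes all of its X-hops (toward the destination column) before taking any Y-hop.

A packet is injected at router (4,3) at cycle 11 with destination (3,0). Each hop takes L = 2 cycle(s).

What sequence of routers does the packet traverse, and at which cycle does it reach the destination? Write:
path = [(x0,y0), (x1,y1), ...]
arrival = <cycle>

hop 0: (4,3) @ cyc 11
hop 1: (3,3) @ cyc 13  [W]
hop 2: (3,2) @ cyc 15  [S]
hop 3: (3,1) @ cyc 17  [S]
hop 4: (3,0) @ cyc 19  [S]

path = [(4,3), (3,3), (3,2), (3,1), (3,0)]
arrival = 19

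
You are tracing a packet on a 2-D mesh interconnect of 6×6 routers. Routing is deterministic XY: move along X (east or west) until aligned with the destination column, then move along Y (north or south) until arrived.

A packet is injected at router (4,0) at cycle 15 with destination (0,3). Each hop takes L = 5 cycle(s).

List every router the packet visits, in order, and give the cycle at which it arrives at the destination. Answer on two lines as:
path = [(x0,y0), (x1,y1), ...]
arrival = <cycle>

path = [(4,0), (3,0), (2,0), (1,0), (0,0), (0,1), (0,2), (0,3)]
arrival = 50

  0. router=(4,0) cycle=15 (inject)
  1. router=(3,0) cycle=20 dir=W
  2. router=(2,0) cycle=25 dir=W
  3. router=(1,0) cycle=30 dir=W
  4. router=(0,0) cycle=35 dir=W
  5. router=(0,1) cycle=40 dir=N
  6. router=(0,2) cycle=45 dir=N
  7. router=(0,3) cycle=50 dir=N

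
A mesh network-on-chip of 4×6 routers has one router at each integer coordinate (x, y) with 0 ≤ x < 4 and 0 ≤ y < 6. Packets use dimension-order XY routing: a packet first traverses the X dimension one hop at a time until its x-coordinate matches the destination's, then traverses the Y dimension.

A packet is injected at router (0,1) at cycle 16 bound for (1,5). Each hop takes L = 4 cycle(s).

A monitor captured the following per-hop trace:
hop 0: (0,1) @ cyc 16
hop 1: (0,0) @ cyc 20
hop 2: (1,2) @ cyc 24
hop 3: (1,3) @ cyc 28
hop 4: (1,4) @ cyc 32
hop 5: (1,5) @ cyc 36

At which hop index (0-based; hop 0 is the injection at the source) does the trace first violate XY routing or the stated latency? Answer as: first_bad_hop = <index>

check 1→ d=(0,-1) cyc+4: BAD: Y-move but x=0≠1

first_bad_hop = 1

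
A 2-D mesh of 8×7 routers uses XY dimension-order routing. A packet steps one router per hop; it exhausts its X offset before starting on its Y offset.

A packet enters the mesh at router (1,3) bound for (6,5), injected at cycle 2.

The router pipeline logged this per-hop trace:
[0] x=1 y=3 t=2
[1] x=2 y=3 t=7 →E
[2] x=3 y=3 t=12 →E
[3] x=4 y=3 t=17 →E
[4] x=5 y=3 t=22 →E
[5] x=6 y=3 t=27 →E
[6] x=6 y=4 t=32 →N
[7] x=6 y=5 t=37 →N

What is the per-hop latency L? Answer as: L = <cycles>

L = 5

cyc[1] − cyc[0] = 7 − 2 = 5.
Each hop adds L, hence L = 5.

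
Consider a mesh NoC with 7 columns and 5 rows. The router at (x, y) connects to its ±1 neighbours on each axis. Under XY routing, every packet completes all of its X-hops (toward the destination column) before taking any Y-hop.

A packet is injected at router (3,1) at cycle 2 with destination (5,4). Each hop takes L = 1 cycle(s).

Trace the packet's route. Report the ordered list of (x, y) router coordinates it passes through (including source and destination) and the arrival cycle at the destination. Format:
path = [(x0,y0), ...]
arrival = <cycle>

hop 0: (3,1) @ cyc 2
hop 1: (4,1) @ cyc 3  [E]
hop 2: (5,1) @ cyc 4  [E]
hop 3: (5,2) @ cyc 5  [N]
hop 4: (5,3) @ cyc 6  [N]
hop 5: (5,4) @ cyc 7  [N]

path = [(3,1), (4,1), (5,1), (5,2), (5,3), (5,4)]
arrival = 7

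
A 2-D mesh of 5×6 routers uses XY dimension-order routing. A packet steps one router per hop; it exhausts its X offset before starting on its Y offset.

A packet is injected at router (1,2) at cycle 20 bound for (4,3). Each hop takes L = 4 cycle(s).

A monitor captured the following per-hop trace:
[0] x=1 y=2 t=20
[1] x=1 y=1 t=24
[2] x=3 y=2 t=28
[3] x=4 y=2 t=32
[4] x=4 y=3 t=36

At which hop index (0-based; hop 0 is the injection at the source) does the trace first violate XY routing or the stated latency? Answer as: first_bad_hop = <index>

hop 1: step (+0,-1), +4 cyc — BAD: Y-move but x=1≠4

first_bad_hop = 1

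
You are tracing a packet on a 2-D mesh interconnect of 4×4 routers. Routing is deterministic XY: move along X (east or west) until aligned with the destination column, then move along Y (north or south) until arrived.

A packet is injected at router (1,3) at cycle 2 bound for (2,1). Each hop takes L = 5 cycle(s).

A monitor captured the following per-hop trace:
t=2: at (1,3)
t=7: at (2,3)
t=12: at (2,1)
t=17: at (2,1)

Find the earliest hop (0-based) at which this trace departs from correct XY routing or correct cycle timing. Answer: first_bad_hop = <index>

hop 1: step (+1,+0), +5 cyc — ok
hop 2: step (+0,-2), +5 cyc — BAD: non-unit step

first_bad_hop = 2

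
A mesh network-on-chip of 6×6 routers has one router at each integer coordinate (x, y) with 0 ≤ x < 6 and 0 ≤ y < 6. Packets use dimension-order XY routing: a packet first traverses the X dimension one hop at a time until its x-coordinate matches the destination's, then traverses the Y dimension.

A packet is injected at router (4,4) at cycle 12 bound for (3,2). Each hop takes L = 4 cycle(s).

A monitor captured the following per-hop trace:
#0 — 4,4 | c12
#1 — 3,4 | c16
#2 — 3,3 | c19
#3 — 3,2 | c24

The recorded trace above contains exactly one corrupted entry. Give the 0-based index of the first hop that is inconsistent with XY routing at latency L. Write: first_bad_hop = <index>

[1] (-1,+0) / 4c ⇒ ok
[2] (+0,-1) / 3c ⇒ BAD: Δcyc=3≠L

first_bad_hop = 2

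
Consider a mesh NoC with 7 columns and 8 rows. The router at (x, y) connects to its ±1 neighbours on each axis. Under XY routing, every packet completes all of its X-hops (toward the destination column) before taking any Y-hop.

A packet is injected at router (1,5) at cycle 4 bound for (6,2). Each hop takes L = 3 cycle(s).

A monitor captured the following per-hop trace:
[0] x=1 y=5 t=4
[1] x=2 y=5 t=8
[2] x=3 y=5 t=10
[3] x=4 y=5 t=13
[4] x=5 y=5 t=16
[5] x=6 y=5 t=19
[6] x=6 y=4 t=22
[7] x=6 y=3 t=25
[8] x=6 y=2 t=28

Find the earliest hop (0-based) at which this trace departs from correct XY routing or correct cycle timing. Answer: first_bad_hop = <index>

hop 1: step (+1,+0), +4 cyc — BAD: Δcyc=4≠L

first_bad_hop = 1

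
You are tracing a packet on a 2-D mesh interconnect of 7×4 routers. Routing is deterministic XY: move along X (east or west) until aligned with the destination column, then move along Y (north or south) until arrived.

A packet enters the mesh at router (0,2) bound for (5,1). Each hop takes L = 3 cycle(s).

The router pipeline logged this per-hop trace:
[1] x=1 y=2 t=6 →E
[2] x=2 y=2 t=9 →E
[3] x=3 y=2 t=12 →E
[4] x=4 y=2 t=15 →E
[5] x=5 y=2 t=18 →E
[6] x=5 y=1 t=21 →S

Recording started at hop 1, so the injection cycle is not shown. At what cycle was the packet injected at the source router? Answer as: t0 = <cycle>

The first recorded entry is hop 1 at cycle 6.
Subtract one hop: t0 = 6 − 3 = 3.

t0 = 3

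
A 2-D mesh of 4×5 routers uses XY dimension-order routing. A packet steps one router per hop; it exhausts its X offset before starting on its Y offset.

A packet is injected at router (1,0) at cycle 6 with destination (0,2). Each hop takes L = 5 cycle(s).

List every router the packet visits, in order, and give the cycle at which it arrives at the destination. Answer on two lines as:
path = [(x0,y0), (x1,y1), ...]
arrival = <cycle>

path = [(1,0), (0,0), (0,1), (0,2)]
arrival = 21

t=6: at (1,0)
t=11: at (0,0) after W
t=16: at (0,1) after N
t=21: at (0,2) after N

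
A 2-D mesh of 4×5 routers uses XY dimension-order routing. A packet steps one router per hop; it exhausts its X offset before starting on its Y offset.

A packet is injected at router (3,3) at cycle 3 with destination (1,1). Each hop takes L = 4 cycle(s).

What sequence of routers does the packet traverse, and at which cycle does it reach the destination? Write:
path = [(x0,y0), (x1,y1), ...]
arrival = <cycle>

path = [(3,3), (2,3), (1,3), (1,2), (1,1)]
arrival = 19

#0 — 3,3 | c3
#1 — 2,3 | c7 | W
#2 — 1,3 | c11 | W
#3 — 1,2 | c15 | S
#4 — 1,1 | c19 | S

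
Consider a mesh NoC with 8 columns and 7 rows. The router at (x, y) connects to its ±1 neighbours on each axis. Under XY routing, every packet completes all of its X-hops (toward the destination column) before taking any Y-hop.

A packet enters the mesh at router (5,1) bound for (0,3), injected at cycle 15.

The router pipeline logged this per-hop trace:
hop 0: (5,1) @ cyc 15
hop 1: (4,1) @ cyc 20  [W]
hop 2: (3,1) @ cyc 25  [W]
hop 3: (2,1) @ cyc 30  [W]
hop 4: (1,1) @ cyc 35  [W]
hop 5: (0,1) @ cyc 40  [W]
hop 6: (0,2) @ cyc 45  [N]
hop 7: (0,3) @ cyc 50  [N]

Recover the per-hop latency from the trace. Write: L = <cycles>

Between hops 0 and 1 the cycle counter advances 20 − 15 = 5.
Each hop adds L, hence L = 5.

L = 5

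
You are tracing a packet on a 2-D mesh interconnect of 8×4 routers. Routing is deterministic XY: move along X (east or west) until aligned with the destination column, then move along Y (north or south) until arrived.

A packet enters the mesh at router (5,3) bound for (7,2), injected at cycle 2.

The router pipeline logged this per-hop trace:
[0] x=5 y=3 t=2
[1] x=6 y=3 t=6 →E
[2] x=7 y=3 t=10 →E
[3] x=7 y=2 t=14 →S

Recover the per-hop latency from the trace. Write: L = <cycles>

Δcyc across hop 0→1: 6 − 2 = 4.
That increment is L by definition: L = 4.

L = 4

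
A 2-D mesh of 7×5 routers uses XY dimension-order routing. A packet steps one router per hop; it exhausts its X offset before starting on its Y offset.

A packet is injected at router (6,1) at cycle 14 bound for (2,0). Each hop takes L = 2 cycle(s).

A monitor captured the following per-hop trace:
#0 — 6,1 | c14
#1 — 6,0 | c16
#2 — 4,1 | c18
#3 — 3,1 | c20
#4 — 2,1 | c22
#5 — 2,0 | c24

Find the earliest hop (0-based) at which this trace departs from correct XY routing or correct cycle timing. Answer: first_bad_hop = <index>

hop 1: step (+0,-1), +2 cyc — BAD: Y-move but x=6≠2

first_bad_hop = 1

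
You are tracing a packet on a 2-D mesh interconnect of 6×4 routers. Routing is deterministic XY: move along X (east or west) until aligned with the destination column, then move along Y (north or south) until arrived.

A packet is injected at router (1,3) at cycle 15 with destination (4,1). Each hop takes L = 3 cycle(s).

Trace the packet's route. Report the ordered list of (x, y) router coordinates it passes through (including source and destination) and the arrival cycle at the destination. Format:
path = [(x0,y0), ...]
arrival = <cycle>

  0. router=(1,3) cycle=15 (inject)
  1. router=(2,3) cycle=18 dir=E
  2. router=(3,3) cycle=21 dir=E
  3. router=(4,3) cycle=24 dir=E
  4. router=(4,2) cycle=27 dir=S
  5. router=(4,1) cycle=30 dir=S

path = [(1,3), (2,3), (3,3), (4,3), (4,2), (4,1)]
arrival = 30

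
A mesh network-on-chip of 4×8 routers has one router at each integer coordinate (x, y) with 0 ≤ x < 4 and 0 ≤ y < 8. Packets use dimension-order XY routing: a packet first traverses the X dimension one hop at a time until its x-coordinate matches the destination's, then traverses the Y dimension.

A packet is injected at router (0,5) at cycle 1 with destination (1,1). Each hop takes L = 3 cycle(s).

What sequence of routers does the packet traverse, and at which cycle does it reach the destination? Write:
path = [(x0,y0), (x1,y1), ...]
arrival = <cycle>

hop 0: (0,5) @ cyc 1
hop 1: (1,5) @ cyc 4  [E]
hop 2: (1,4) @ cyc 7  [S]
hop 3: (1,3) @ cyc 10  [S]
hop 4: (1,2) @ cyc 13  [S]
hop 5: (1,1) @ cyc 16  [S]

path = [(0,5), (1,5), (1,4), (1,3), (1,2), (1,1)]
arrival = 16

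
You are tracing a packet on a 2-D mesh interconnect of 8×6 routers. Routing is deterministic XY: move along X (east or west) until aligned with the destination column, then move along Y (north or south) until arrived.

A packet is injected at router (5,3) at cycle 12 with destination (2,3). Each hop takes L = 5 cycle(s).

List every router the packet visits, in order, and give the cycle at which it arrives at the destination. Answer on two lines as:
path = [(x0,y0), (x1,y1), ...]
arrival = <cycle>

path = [(5,3), (4,3), (3,3), (2,3)]
arrival = 27

hop 0: (5,3) @ cyc 12
hop 1: (4,3) @ cyc 17  [W]
hop 2: (3,3) @ cyc 22  [W]
hop 3: (2,3) @ cyc 27  [W]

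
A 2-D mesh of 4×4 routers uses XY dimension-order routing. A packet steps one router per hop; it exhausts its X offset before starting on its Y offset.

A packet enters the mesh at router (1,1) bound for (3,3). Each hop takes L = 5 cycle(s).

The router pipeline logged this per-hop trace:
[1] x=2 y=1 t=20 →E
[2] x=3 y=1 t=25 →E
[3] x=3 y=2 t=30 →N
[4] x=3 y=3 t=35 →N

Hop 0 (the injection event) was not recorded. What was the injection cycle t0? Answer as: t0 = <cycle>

t0 = 15

At hop 1 the cycle is 20; in general cyc_k = t0 + kL.
t0 = cyc[1] − L = 20 − 5 = 15.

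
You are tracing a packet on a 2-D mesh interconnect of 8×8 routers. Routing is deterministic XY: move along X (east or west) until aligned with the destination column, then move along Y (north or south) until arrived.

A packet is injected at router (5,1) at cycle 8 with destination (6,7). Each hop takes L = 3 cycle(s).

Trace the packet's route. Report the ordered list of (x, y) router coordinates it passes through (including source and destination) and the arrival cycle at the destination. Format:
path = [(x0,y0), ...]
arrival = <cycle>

path = [(5,1), (6,1), (6,2), (6,3), (6,4), (6,5), (6,6), (6,7)]
arrival = 29

#0 — 5,1 | c8
#1 — 6,1 | c11 | E
#2 — 6,2 | c14 | N
#3 — 6,3 | c17 | N
#4 — 6,4 | c20 | N
#5 — 6,5 | c23 | N
#6 — 6,6 | c26 | N
#7 — 6,7 | c29 | N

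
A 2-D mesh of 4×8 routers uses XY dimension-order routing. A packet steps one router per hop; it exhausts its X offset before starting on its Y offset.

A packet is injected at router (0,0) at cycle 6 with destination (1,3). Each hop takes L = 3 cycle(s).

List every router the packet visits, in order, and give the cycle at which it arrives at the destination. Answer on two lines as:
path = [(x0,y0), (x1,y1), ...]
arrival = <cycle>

t=6: at (0,0)
t=9: at (1,0) after E
t=12: at (1,1) after N
t=15: at (1,2) after N
t=18: at (1,3) after N

path = [(0,0), (1,0), (1,1), (1,2), (1,3)]
arrival = 18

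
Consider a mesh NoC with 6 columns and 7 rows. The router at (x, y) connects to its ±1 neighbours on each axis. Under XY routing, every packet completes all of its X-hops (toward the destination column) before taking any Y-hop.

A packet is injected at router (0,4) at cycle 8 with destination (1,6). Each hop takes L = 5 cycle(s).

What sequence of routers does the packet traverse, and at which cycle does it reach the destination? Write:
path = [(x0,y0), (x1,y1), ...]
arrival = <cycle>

path = [(0,4), (1,4), (1,5), (1,6)]
arrival = 23

t=8: at (0,4)
t=13: at (1,4) after E
t=18: at (1,5) after N
t=23: at (1,6) after N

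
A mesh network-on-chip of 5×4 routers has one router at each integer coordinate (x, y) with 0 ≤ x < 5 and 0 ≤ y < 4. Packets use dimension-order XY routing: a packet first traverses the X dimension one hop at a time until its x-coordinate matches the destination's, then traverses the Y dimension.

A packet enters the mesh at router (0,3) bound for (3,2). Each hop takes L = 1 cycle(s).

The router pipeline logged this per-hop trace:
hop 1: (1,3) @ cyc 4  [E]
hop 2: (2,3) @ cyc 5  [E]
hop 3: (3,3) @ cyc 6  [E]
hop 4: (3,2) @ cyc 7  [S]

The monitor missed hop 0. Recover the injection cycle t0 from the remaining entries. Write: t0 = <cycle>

t0 = 3

cyc[1] = 4 and cyc[k] = t0 + k·L for every k.
So t0 = 4 − 1·1 = 3.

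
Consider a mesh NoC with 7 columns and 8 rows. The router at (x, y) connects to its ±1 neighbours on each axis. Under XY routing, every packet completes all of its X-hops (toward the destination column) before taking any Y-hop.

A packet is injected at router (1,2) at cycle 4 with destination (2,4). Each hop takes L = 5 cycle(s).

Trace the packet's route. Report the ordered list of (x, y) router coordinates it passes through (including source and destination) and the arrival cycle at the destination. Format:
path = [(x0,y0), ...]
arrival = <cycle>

src (1,2)  cyc=4
E→(2,2)  cyc=9
N→(2,3)  cyc=14
N→(2,4)  cyc=19

path = [(1,2), (2,2), (2,3), (2,4)]
arrival = 19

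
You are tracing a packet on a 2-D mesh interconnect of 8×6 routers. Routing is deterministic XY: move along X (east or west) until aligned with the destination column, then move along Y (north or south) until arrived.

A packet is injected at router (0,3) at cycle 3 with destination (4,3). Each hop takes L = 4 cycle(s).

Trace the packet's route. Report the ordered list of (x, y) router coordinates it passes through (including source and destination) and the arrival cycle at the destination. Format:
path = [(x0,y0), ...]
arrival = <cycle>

[0] x=0 y=3 t=3
[1] x=1 y=3 t=7 →E
[2] x=2 y=3 t=11 →E
[3] x=3 y=3 t=15 →E
[4] x=4 y=3 t=19 →E

path = [(0,3), (1,3), (2,3), (3,3), (4,3)]
arrival = 19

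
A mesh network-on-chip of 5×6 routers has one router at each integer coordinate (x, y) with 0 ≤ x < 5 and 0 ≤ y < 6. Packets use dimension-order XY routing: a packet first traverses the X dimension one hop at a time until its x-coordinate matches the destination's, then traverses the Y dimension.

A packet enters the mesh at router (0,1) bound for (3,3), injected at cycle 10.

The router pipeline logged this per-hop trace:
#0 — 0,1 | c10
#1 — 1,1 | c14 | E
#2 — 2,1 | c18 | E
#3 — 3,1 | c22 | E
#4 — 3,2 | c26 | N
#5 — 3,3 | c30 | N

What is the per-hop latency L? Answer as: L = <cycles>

Δcyc across hop 0→1: 14 − 10 = 4.
One hop costs L cycles, so L = 4.

L = 4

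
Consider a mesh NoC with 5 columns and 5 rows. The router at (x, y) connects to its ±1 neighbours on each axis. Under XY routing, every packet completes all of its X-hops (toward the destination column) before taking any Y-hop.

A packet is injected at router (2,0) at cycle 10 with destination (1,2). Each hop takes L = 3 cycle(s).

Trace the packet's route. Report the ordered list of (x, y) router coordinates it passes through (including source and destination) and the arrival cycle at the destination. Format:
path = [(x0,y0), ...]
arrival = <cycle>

src (2,0)  cyc=10
W→(1,0)  cyc=13
N→(1,1)  cyc=16
N→(1,2)  cyc=19

path = [(2,0), (1,0), (1,1), (1,2)]
arrival = 19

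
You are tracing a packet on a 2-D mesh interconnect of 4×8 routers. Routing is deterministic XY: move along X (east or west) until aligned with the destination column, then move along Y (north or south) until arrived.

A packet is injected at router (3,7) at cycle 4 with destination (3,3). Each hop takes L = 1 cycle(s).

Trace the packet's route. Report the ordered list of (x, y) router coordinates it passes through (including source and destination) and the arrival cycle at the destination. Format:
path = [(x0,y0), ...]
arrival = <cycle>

[0] x=3 y=7 t=4
[1] x=3 y=6 t=5 →S
[2] x=3 y=5 t=6 →S
[3] x=3 y=4 t=7 →S
[4] x=3 y=3 t=8 →S

path = [(3,7), (3,6), (3,5), (3,4), (3,3)]
arrival = 8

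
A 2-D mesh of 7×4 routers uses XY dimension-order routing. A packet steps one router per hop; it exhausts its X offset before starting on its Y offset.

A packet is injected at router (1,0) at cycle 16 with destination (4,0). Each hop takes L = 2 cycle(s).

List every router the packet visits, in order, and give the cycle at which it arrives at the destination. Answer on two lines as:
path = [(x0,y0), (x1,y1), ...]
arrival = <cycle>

path = [(1,0), (2,0), (3,0), (4,0)]
arrival = 22

[0] x=1 y=0 t=16
[1] x=2 y=0 t=18 →E
[2] x=3 y=0 t=20 →E
[3] x=4 y=0 t=22 →E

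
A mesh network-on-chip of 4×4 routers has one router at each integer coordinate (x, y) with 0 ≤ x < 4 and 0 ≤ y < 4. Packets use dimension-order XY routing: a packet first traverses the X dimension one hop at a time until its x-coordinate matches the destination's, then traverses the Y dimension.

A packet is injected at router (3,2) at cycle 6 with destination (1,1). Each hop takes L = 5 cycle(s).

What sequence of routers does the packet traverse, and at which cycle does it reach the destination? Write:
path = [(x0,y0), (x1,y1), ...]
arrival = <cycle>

path = [(3,2), (2,2), (1,2), (1,1)]
arrival = 21

#0 — 3,2 | c6
#1 — 2,2 | c11 | W
#2 — 1,2 | c16 | W
#3 — 1,1 | c21 | S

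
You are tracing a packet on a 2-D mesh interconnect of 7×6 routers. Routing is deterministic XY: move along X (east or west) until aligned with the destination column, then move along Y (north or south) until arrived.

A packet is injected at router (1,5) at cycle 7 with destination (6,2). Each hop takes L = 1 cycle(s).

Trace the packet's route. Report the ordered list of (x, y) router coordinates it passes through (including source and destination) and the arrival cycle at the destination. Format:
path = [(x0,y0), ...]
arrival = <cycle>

t=7: at (1,5)
t=8: at (2,5) after E
t=9: at (3,5) after E
t=10: at (4,5) after E
t=11: at (5,5) after E
t=12: at (6,5) after E
t=13: at (6,4) after S
t=14: at (6,3) after S
t=15: at (6,2) after S

path = [(1,5), (2,5), (3,5), (4,5), (5,5), (6,5), (6,4), (6,3), (6,2)]
arrival = 15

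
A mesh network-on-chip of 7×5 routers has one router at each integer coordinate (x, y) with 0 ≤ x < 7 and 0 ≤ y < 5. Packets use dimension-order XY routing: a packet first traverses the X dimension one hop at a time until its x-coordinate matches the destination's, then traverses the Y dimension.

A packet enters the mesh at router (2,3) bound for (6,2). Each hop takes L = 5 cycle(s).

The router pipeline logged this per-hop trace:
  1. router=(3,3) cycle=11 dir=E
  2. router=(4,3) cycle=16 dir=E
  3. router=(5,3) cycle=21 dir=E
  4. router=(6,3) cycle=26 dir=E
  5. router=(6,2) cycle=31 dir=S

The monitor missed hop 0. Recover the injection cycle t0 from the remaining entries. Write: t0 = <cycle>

At hop 1 the cycle is 11; in general cyc_k = t0 + kL.
So t0 = 11 − 1·5 = 6.

t0 = 6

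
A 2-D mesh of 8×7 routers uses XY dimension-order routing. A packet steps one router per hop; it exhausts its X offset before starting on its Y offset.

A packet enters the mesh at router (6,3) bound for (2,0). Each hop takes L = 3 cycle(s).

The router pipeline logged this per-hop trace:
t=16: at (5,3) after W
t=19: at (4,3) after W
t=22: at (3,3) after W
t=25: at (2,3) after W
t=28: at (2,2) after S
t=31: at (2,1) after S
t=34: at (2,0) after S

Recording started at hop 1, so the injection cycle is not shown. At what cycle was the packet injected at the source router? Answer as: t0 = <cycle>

Hop 1 reached at cycle 16; hop k is at t0 + k·L.
Subtract one hop: t0 = 16 − 3 = 13.

t0 = 13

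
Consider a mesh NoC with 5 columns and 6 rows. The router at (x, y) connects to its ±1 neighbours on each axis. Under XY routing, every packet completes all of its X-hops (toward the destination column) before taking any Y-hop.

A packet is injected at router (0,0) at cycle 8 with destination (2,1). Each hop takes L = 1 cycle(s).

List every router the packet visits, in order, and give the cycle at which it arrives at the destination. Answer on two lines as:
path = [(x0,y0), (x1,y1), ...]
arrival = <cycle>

path = [(0,0), (1,0), (2,0), (2,1)]
arrival = 11

hop 0: (0,0) @ cyc 8
hop 1: (1,0) @ cyc 9  [E]
hop 2: (2,0) @ cyc 10  [E]
hop 3: (2,1) @ cyc 11  [N]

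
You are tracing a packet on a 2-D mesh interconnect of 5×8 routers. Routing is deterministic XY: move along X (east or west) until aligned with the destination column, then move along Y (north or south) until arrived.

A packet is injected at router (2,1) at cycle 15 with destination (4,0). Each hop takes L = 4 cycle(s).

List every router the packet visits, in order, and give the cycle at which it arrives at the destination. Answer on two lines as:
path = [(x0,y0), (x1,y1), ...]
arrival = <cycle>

path = [(2,1), (3,1), (4,1), (4,0)]
arrival = 27

#0 — 2,1 | c15
#1 — 3,1 | c19 | E
#2 — 4,1 | c23 | E
#3 — 4,0 | c27 | S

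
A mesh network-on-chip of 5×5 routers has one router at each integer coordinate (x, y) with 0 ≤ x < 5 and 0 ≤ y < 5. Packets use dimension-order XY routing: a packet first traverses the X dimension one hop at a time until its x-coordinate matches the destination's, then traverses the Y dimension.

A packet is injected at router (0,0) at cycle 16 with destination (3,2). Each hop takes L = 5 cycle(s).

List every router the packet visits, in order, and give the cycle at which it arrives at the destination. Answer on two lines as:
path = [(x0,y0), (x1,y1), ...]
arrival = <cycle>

path = [(0,0), (1,0), (2,0), (3,0), (3,1), (3,2)]
arrival = 41

  0. router=(0,0) cycle=16 (inject)
  1. router=(1,0) cycle=21 dir=E
  2. router=(2,0) cycle=26 dir=E
  3. router=(3,0) cycle=31 dir=E
  4. router=(3,1) cycle=36 dir=N
  5. router=(3,2) cycle=41 dir=N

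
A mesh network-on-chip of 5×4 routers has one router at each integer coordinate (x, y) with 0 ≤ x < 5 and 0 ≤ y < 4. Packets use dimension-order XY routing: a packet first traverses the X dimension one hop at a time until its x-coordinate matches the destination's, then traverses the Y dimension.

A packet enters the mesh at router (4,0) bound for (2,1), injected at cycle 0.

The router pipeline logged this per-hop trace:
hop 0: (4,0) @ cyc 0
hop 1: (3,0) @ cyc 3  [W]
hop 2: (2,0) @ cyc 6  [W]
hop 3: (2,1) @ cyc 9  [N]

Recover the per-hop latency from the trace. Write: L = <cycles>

cyc[1] − cyc[0] = 3 − 0 = 3.
Each hop adds L, hence L = 3.

L = 3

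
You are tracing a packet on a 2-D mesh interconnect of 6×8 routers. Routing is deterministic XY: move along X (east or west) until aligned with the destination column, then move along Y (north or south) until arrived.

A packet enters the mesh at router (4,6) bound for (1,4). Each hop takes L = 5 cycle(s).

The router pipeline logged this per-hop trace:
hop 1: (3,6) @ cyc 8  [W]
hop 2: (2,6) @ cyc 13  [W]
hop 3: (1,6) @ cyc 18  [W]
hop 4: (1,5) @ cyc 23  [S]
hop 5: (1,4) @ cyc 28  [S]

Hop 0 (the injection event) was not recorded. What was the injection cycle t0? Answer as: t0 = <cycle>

At hop 1 the cycle is 8; in general cyc_k = t0 + kL.
So t0 = 8 − 1·5 = 3.

t0 = 3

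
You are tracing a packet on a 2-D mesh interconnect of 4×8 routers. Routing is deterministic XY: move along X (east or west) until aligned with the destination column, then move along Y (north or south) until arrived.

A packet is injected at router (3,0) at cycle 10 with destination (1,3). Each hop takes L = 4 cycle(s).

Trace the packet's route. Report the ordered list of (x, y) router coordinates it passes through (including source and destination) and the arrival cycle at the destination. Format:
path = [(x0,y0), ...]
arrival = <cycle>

path = [(3,0), (2,0), (1,0), (1,1), (1,2), (1,3)]
arrival = 30

hop 0: (3,0) @ cyc 10
hop 1: (2,0) @ cyc 14  [W]
hop 2: (1,0) @ cyc 18  [W]
hop 3: (1,1) @ cyc 22  [N]
hop 4: (1,2) @ cyc 26  [N]
hop 5: (1,3) @ cyc 30  [N]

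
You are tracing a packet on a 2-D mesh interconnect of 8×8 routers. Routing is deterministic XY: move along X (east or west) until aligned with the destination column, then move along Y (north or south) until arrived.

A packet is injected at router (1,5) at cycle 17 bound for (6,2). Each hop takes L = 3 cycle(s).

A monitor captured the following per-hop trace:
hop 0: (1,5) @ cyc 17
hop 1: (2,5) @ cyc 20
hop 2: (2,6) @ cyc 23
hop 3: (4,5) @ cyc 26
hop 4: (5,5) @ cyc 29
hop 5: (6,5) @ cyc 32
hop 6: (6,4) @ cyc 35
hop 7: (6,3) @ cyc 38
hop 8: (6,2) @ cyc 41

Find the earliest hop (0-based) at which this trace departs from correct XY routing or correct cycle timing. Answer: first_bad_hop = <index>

first_bad_hop = 2

hop 1: step (+1,+0), +3 cyc — ok
hop 2: step (+0,+1), +3 cyc — BAD: Y-move but x=2≠6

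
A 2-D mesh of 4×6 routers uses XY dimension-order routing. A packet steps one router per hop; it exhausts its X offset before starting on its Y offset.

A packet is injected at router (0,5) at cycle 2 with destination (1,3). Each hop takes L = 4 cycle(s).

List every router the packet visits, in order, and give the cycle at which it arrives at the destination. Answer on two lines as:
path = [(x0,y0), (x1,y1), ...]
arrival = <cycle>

src (0,5)  cyc=2
E→(1,5)  cyc=6
S→(1,4)  cyc=10
S→(1,3)  cyc=14

path = [(0,5), (1,5), (1,4), (1,3)]
arrival = 14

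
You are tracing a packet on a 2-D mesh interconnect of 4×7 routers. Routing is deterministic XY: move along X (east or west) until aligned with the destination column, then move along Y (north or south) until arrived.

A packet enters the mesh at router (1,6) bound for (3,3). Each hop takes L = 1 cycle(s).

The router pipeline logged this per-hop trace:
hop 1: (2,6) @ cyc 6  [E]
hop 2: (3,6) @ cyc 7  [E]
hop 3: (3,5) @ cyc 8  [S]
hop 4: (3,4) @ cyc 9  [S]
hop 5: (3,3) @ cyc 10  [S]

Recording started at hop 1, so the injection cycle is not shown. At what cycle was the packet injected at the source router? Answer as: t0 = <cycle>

t0 = 5

cyc[1] = 6 and cyc[k] = t0 + k·L for every k.
Subtract one hop: t0 = 6 − 1 = 5.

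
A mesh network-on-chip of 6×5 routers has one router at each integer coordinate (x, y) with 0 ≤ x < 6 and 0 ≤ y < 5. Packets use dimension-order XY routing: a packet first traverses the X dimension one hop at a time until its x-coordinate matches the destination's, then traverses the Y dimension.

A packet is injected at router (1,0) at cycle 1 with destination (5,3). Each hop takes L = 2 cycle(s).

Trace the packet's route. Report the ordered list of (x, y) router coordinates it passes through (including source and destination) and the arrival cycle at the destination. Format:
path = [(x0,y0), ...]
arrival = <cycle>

path = [(1,0), (2,0), (3,0), (4,0), (5,0), (5,1), (5,2), (5,3)]
arrival = 15

  0. router=(1,0) cycle=1 (inject)
  1. router=(2,0) cycle=3 dir=E
  2. router=(3,0) cycle=5 dir=E
  3. router=(4,0) cycle=7 dir=E
  4. router=(5,0) cycle=9 dir=E
  5. router=(5,1) cycle=11 dir=N
  6. router=(5,2) cycle=13 dir=N
  7. router=(5,3) cycle=15 dir=N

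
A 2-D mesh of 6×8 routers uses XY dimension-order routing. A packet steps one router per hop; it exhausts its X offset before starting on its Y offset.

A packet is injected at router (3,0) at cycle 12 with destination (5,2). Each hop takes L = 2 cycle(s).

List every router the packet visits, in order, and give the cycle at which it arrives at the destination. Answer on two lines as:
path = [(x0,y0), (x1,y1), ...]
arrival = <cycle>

  0. router=(3,0) cycle=12 (inject)
  1. router=(4,0) cycle=14 dir=E
  2. router=(5,0) cycle=16 dir=E
  3. router=(5,1) cycle=18 dir=N
  4. router=(5,2) cycle=20 dir=N

path = [(3,0), (4,0), (5,0), (5,1), (5,2)]
arrival = 20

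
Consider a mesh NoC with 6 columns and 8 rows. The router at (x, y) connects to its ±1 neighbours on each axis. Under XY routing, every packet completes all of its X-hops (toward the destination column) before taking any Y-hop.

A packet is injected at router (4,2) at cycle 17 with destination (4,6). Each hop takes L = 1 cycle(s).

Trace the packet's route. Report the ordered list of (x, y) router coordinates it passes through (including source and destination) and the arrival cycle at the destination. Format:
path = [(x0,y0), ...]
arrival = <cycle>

path = [(4,2), (4,3), (4,4), (4,5), (4,6)]
arrival = 21

hop 0: (4,2) @ cyc 17
hop 1: (4,3) @ cyc 18  [N]
hop 2: (4,4) @ cyc 19  [N]
hop 3: (4,5) @ cyc 20  [N]
hop 4: (4,6) @ cyc 21  [N]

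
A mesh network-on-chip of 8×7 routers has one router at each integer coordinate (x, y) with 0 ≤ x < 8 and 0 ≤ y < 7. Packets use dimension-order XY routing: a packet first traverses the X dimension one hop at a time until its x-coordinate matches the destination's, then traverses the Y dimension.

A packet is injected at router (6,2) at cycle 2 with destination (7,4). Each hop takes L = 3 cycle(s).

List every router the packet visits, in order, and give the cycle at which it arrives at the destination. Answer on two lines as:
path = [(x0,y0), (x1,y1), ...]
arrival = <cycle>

path = [(6,2), (7,2), (7,3), (7,4)]
arrival = 11

#0 — 6,2 | c2
#1 — 7,2 | c5 | E
#2 — 7,3 | c8 | N
#3 — 7,4 | c11 | N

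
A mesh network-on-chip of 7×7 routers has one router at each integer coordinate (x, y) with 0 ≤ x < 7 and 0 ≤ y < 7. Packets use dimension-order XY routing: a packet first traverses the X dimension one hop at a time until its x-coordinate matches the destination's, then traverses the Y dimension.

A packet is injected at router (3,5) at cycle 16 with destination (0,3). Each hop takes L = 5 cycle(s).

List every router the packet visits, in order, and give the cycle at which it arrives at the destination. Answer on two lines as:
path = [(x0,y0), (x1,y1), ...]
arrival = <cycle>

path = [(3,5), (2,5), (1,5), (0,5), (0,4), (0,3)]
arrival = 41

[0] x=3 y=5 t=16
[1] x=2 y=5 t=21 →W
[2] x=1 y=5 t=26 →W
[3] x=0 y=5 t=31 →W
[4] x=0 y=4 t=36 →S
[5] x=0 y=3 t=41 →S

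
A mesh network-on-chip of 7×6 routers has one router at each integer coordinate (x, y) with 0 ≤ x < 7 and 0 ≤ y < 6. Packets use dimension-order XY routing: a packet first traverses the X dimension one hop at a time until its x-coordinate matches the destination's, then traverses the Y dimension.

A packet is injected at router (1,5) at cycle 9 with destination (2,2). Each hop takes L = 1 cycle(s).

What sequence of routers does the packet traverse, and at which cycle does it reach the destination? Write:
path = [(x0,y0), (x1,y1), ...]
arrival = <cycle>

path = [(1,5), (2,5), (2,4), (2,3), (2,2)]
arrival = 13

hop 0: (1,5) @ cyc 9
hop 1: (2,5) @ cyc 10  [E]
hop 2: (2,4) @ cyc 11  [S]
hop 3: (2,3) @ cyc 12  [S]
hop 4: (2,2) @ cyc 13  [S]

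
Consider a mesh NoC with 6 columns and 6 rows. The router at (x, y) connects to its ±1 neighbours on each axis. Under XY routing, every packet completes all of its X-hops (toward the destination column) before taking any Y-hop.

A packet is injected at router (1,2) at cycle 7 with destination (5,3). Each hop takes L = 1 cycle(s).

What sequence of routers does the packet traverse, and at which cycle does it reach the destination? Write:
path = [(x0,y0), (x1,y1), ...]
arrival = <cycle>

hop 0: (1,2) @ cyc 7
hop 1: (2,2) @ cyc 8  [E]
hop 2: (3,2) @ cyc 9  [E]
hop 3: (4,2) @ cyc 10  [E]
hop 4: (5,2) @ cyc 11  [E]
hop 5: (5,3) @ cyc 12  [N]

path = [(1,2), (2,2), (3,2), (4,2), (5,2), (5,3)]
arrival = 12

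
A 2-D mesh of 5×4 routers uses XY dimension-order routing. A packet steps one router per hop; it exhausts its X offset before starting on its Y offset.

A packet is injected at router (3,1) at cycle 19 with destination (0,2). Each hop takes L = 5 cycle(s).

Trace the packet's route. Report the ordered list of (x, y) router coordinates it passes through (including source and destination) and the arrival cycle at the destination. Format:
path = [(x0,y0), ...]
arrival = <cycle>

src (3,1)  cyc=19
W→(2,1)  cyc=24
W→(1,1)  cyc=29
W→(0,1)  cyc=34
N→(0,2)  cyc=39

path = [(3,1), (2,1), (1,1), (0,1), (0,2)]
arrival = 39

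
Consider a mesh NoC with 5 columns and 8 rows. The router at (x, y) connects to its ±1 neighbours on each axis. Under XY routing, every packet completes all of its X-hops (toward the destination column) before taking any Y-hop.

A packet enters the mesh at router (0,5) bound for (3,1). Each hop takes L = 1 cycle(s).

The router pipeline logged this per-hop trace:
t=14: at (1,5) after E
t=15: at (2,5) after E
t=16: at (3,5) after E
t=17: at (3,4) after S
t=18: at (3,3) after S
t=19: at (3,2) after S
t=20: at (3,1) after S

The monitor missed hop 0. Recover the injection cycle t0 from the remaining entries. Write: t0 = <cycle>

The first recorded entry is hop 1 at cycle 14.
Therefore t0 = 14 − L = 13.

t0 = 13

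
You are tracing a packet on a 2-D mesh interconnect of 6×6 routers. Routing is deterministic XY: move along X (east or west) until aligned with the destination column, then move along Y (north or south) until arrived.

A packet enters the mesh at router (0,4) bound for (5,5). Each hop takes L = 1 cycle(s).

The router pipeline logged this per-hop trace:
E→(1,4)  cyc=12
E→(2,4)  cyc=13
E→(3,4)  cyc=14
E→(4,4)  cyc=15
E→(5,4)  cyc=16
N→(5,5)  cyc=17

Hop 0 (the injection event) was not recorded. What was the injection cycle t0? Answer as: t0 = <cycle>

t0 = 11

At hop 1 the cycle is 12; in general cyc_k = t0 + kL.
t0 = cyc[1] − L = 12 − 1 = 11.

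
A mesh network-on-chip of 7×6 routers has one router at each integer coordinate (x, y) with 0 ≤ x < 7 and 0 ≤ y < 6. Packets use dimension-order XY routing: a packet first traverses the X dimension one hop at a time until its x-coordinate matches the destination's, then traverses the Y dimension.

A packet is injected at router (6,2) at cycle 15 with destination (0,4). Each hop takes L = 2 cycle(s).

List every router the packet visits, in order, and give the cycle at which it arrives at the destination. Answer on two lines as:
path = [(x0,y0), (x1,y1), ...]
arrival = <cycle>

path = [(6,2), (5,2), (4,2), (3,2), (2,2), (1,2), (0,2), (0,3), (0,4)]
arrival = 31

[0] x=6 y=2 t=15
[1] x=5 y=2 t=17 →W
[2] x=4 y=2 t=19 →W
[3] x=3 y=2 t=21 →W
[4] x=2 y=2 t=23 →W
[5] x=1 y=2 t=25 →W
[6] x=0 y=2 t=27 →W
[7] x=0 y=3 t=29 →N
[8] x=0 y=4 t=31 →N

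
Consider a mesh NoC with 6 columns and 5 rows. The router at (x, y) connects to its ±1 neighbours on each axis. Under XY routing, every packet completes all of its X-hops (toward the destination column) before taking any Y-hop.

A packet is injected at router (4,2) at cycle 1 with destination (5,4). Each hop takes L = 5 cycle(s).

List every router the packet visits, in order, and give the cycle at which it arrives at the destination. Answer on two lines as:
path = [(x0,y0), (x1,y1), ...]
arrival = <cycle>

  0. router=(4,2) cycle=1 (inject)
  1. router=(5,2) cycle=6 dir=E
  2. router=(5,3) cycle=11 dir=N
  3. router=(5,4) cycle=16 dir=N

path = [(4,2), (5,2), (5,3), (5,4)]
arrival = 16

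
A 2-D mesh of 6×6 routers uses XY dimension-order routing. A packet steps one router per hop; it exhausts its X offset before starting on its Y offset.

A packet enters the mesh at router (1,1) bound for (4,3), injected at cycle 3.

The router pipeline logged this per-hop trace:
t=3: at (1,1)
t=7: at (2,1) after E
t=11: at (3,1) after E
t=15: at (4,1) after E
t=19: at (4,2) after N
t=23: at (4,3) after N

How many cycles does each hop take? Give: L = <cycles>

From hop 0 (3) to hop 1 (7): +4 cycles.
That increment is L by definition: L = 4.

L = 4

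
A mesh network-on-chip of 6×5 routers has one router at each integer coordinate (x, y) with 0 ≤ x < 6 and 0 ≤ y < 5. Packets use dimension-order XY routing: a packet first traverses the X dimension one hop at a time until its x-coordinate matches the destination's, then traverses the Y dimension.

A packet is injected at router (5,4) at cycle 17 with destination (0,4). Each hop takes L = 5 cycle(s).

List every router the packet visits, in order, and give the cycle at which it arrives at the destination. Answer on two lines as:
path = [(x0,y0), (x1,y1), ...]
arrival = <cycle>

src (5,4)  cyc=17
W→(4,4)  cyc=22
W→(3,4)  cyc=27
W→(2,4)  cyc=32
W→(1,4)  cyc=37
W→(0,4)  cyc=42

path = [(5,4), (4,4), (3,4), (2,4), (1,4), (0,4)]
arrival = 42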